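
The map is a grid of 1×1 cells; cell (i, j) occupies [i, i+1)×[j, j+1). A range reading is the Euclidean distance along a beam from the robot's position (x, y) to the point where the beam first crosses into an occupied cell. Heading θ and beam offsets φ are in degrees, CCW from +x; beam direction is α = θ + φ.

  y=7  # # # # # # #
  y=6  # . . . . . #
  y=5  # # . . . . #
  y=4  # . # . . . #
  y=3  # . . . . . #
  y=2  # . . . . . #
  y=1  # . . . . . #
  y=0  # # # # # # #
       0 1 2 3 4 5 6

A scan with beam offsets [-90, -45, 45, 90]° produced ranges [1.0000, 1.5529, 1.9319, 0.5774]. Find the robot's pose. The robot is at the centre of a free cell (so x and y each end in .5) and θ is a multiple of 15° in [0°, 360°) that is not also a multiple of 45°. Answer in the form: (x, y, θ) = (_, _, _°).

(x, y, θ) = (2.5, 6.5, 330°)

Candidates: 28 free-cell centres × 16 headings = 448 poses. Raycast each; keep the one whose scan matches to 4 dp.
  (1.5, 3.5, 300°): beam 1 = 0.5774 ≠ 1.0000 ✗
  (4.5, 6.5, 105°): beam 1 = 1.5529 ≠ 1.0000 ✗
  (1.5, 6.5, 240°): beam 1 = 0.5774 ≠ 1.0000 ✗
  …
  (2.5, 6.5, 330°): r_1=1.0000, r_2=1.5529, r_3=1.9319, r_4=0.5774 — all match ✓
No second candidate reproduces the full scan.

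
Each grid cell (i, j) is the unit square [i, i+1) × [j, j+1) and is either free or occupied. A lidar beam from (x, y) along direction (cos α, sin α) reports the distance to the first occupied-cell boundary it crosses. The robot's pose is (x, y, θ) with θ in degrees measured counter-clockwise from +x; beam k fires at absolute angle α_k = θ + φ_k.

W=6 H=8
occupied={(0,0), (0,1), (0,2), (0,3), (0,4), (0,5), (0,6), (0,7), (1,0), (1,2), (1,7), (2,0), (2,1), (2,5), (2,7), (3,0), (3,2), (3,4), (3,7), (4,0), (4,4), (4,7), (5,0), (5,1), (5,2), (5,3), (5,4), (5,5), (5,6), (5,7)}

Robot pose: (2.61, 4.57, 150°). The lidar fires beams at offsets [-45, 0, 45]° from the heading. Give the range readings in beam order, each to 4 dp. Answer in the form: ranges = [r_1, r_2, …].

beam 1: φ=-45°, α=105°
  dir = (cos 105°, sin 105°) = (-0.2588, 0.9659); from cell (2,4)
  next x-line at t=2.3569, next y-line at t=0.4452; Δt_x=3.8637, Δt_y=1.0353
    y: enter (2,5) at t=0.4452 ← occupied
  → r_1 = 0.4452
beam 2: φ=0°, α=150°
  dir = (cos 150°, sin 150°) = (-0.8660, 0.5000); from cell (2,4)
  next x-line at t=0.7044, next y-line at t=0.8600; Δt_x=1.1547, Δt_y=2.0000
    x: enter (1,4) at t=0.7044
    y: enter (1,5) at t=0.8600
    x: enter (0,5) at t=1.8591 ← occupied
  → r_2 = 1.8591
beam 3: φ=45°, α=195°
  dir = (cos 195°, sin 195°) = (-0.9659, -0.2588); from cell (2,4)
  next x-line at t=0.6315, next y-line at t=2.2023; Δt_x=1.0353, Δt_y=3.8637
    x: enter (1,4) at t=0.6315
    x: enter (0,4) at t=1.6668 ← occupied
  → r_3 = 1.6668

ranges = [0.4452, 1.8591, 1.6668]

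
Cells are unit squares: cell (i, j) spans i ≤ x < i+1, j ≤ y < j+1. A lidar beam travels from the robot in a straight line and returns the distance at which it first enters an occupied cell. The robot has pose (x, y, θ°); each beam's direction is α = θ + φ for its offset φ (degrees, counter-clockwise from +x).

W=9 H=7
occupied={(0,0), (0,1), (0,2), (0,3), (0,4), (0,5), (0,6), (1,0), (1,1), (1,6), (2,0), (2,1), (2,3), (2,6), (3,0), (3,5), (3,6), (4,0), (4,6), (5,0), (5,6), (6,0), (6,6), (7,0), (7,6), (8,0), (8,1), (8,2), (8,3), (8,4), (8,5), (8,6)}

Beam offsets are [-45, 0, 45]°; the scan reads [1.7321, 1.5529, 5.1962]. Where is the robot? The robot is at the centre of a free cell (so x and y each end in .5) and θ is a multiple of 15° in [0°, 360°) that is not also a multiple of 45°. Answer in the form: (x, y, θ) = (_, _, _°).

Enumerate (i+0.5, j+0.5, θ) over the 31 free cells and 16 admissible headings. For each, cast all 3 beams and compare to the given ranges.
  (6.5, 5.5, 285°): beam 1 = 5.1962 ≠ 1.7321 ✗
  (6.5, 2.5, 30°): beam 1 = 1.5529 ≠ 1.7321 ✗
  (4.5, 4.5, 30°): beam 1 = 3.6235 ≠ 1.7321 ✗
  …
  (2.5, 5.5, 255°): r_1=1.7321, r_2=1.5529, r_3=5.1962 — all match ✓
Unique over the lattice → pose = (2.5, 5.5, 255°).

(x, y, θ) = (2.5, 5.5, 255°)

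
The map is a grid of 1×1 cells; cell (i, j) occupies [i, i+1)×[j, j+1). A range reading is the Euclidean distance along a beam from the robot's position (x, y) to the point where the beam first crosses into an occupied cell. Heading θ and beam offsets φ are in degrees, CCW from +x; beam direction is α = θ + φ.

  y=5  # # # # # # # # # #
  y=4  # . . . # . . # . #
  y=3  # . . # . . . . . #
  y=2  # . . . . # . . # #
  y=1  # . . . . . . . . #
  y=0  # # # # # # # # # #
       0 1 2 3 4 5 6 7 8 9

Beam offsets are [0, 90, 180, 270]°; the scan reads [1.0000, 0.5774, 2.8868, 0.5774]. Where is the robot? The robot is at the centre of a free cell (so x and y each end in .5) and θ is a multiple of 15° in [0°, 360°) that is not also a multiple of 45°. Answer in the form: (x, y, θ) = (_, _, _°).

(x, y, θ) = (5.5, 1.5, 210°)

Enumerate (i+0.5, j+0.5, θ) over the 27 free cells and 16 admissible headings. For each, cast all 4 beams and compare to the given ranges.
  (7.5, 1.5, 30°): beam 2 = 4.0415 ≠ 0.5774 ✗
  (2.5, 3.5, 255°): beam 1 = 2.5882 ≠ 1.0000 ✗
  (6.5, 3.5, 345°): beam 1 = 1.9319 ≠ 1.0000 ✗
  (4.5, 1.5, 150°): beam 1 = 4.0415 ≠ 1.0000 ✗
  (7.5, 3.5, 120°): beam 1 = 0.5774 ≠ 1.0000 ✗
  …
  (5.5, 1.5, 210°): r_1=1.0000, r_2=0.5774, r_3=2.8868, r_4=0.5774 — all match ✓
Unique over the lattice → pose = (5.5, 1.5, 210°).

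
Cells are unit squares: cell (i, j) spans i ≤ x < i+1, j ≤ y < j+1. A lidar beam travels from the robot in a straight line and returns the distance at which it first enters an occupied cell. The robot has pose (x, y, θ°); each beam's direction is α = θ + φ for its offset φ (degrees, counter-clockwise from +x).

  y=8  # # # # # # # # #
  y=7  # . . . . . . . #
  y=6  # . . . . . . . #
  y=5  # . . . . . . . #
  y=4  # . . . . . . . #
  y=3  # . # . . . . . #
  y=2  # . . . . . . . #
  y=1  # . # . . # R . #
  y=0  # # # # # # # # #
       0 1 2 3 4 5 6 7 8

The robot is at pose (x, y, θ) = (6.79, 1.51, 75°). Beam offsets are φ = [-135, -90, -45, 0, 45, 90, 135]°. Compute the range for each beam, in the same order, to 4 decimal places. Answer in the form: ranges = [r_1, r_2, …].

ranges = [0.5889, 1.2527, 1.3972, 4.6751, 7.4940, 0.8179, 0.9122]

beam 1: φ=-135°, α=300°
  direction (0.5000, -0.8660); cell (6,1); t to first gridline: x 0.4200, y 0.5889 (then +2.0000 / +1.1547)
    (7,1) via x @ 0.4200
    (7,0) via y @ 0.5889  # hit
  → r_1 = 0.5889
beam 2: φ=-90°, α=345°
  direction (0.9659, -0.2588); cell (6,1); t to first gridline: x 0.2174, y 1.9705 (then +1.0353 / +3.8637)
    (7,1) via x @ 0.2174
    (8,1) via x @ 1.2527  # hit
  → r_2 = 1.2527
beam 3: φ=-45°, α=30°
  direction (0.8660, 0.5000); cell (6,1); t to first gridline: x 0.2425, y 0.9800 (then +1.1547 / +2.0000)
    (7,1) via x @ 0.2425
    (7,2) via y @ 0.9800
    (8,2) via x @ 1.3972  # hit
  → r_3 = 1.3972
beam 4: φ=0°, α=75°
  direction (0.2588, 0.9659); cell (6,1); t to first gridline: x 0.8114, y 0.5073 (then +3.8637 / +1.0353)
    (6,2) via y @ 0.5073
    (7,2) via x @ 0.8114
    (7,3) via y @ 1.5426
    (7,4) via y @ 2.5778
    (7,5) via y @ 3.6131
    (7,6) via y @ 4.6484
    (8,6) via x @ 4.6751  # hit
  → r_4 = 4.6751
beam 5: φ=45°, α=120°
  direction (-0.5000, 0.8660); cell (6,1); t to first gridline: x 1.5800, y 0.5658 (then +2.0000 / +1.1547)
    (6,2) via y @ 0.5658
    (5,2) via x @ 1.5800
    (5,3) via y @ 1.7205
    (5,4) via y @ 2.8752
    (4,4) via x @ 3.5800
    (4,5) via y @ 4.0299
    (4,6) via y @ 5.1846
    (3,6) via x @ 5.5800
    (3,7) via y @ 6.3393
    (3,8) via y @ 7.4940  # hit
  → r_5 = 7.4940
beam 6: φ=90°, α=165°
  direction (-0.9659, 0.2588); cell (6,1); t to first gridline: x 0.8179, y 1.8932 (then +1.0353 / +3.8637)
    (5,1) via x @ 0.8179  # hit
  → r_6 = 0.8179
beam 7: φ=135°, α=210°
  direction (-0.8660, -0.5000); cell (6,1); t to first gridline: x 0.9122, y 1.0200 (then +1.1547 / +2.0000)
    (5,1) via x @ 0.9122  # hit
  → r_7 = 0.9122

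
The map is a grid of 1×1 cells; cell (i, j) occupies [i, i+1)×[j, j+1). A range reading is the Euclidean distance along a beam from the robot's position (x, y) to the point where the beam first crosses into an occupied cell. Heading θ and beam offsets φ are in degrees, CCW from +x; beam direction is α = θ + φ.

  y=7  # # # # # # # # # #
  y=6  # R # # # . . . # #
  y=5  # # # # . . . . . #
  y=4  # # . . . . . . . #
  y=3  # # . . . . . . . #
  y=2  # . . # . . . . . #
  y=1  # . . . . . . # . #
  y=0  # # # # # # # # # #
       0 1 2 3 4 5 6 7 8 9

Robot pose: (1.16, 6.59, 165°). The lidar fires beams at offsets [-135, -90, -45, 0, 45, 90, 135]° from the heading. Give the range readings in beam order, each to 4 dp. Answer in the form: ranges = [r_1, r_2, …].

beam 1: φ=-135°, α=30°
  dir = (cos 30°, sin 30°) = (0.8660, 0.5000); from cell (1,6)
  next x-line at t=0.9699, next y-line at t=0.8200; Δt_x=1.1547, Δt_y=2.0000
    y: enter (1,7) at t=0.8200 ← occupied
  → r_1 = 0.8200
beam 2: φ=-90°, α=75°
  dir = (cos 75°, sin 75°) = (0.2588, 0.9659); from cell (1,6)
  next x-line at t=3.2455, next y-line at t=0.4245; Δt_x=3.8637, Δt_y=1.0353
    y: enter (1,7) at t=0.4245 ← occupied
  → r_2 = 0.4245
beam 3: φ=-45°, α=120°
  dir = (cos 120°, sin 120°) = (-0.5000, 0.8660); from cell (1,6)
  next x-line at t=0.3200, next y-line at t=0.4734; Δt_x=2.0000, Δt_y=1.1547
    x: enter (0,6) at t=0.3200 ← occupied
  → r_3 = 0.3200
beam 4: φ=0°, α=165°
  dir = (cos 165°, sin 165°) = (-0.9659, 0.2588); from cell (1,6)
  next x-line at t=0.1656, next y-line at t=1.5841; Δt_x=1.0353, Δt_y=3.8637
    x: enter (0,6) at t=0.1656 ← occupied
  → r_4 = 0.1656
beam 5: φ=45°, α=210°
  dir = (cos 210°, sin 210°) = (-0.8660, -0.5000); from cell (1,6)
  next x-line at t=0.1848, next y-line at t=1.1800; Δt_x=1.1547, Δt_y=2.0000
    x: enter (0,6) at t=0.1848 ← occupied
  → r_5 = 0.1848
beam 6: φ=90°, α=255°
  dir = (cos 255°, sin 255°) = (-0.2588, -0.9659); from cell (1,6)
  next x-line at t=0.6182, next y-line at t=0.6108; Δt_x=3.8637, Δt_y=1.0353
    y: enter (1,5) at t=0.6108 ← occupied
  → r_6 = 0.6108
beam 7: φ=135°, α=300°
  dir = (cos 300°, sin 300°) = (0.5000, -0.8660); from cell (1,6)
  next x-line at t=1.6800, next y-line at t=0.6813; Δt_x=2.0000, Δt_y=1.1547
    y: enter (1,5) at t=0.6813 ← occupied
  → r_7 = 0.6813

ranges = [0.8200, 0.4245, 0.3200, 0.1656, 0.1848, 0.6108, 0.6813]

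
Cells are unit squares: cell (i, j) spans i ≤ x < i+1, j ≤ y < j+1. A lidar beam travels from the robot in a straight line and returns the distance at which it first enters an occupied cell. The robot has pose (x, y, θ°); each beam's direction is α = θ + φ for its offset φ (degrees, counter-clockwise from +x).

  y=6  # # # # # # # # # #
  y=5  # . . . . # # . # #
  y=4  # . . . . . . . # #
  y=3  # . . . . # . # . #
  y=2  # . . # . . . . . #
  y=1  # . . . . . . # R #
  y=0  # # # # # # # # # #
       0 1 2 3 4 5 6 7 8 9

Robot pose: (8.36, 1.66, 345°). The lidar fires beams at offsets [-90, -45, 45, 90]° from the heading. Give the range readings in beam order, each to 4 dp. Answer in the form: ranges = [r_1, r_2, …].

beam 1: φ=-90°, α=255°
  d=(-0.2588,-0.9659)  start (8,1)  tX=1.3909 tY=0.6833  stride 1/|dx|=3.8637 1/|dy|=1.0353
    cross y-line → (8,0), t=0.6833 (wall)
  → r_1 = 0.6833
beam 2: φ=-45°, α=300°
  d=(0.5000,-0.8660)  start (8,1)  tX=1.2800 tY=0.7621  stride 1/|dx|=2.0000 1/|dy|=1.1547
    cross y-line → (8,0), t=0.7621 (wall)
  → r_2 = 0.7621
beam 3: φ=45°, α=30°
  d=(0.8660,0.5000)  start (8,1)  tX=0.7390 tY=0.6800  stride 1/|dx|=1.1547 1/|dy|=2.0000
    cross y-line → (8,2), t=0.6800
    cross x-line → (9,2), t=0.7390 (wall)
  → r_3 = 0.7390
beam 4: φ=90°, α=75°
  d=(0.2588,0.9659)  start (8,1)  tX=2.4728 tY=0.3520  stride 1/|dx|=3.8637 1/|dy|=1.0353
    cross y-line → (8,2), t=0.3520
    cross y-line → (8,3), t=1.3873
    cross y-line → (8,4), t=2.4225 (wall)
  → r_4 = 2.4225

ranges = [0.6833, 0.7621, 0.7390, 2.4225]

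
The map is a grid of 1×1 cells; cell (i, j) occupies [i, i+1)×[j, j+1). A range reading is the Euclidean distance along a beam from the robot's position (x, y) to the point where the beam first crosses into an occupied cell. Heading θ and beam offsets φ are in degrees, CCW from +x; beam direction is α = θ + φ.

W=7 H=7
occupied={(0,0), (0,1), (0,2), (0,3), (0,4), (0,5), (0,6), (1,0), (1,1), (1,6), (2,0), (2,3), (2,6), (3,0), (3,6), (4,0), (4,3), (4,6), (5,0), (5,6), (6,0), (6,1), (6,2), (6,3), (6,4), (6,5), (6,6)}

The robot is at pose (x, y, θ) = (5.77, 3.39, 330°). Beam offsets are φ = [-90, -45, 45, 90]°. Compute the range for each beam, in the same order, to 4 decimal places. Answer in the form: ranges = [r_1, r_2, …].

ranges = [2.7597, 0.8887, 0.2381, 0.4600]

beam 1: φ=-90°, α=240°
  d=(-0.5000,-0.8660)  start (5,3)  tX=1.5400 tY=0.4503  stride 1/|dx|=2.0000 1/|dy|=1.1547
    cross y-line → (5,2), t=0.4503
    cross x-line → (4,2), t=1.5400
    cross y-line → (4,1), t=1.6050
    cross y-line → (4,0), t=2.7597 (wall)
  → r_1 = 2.7597
beam 2: φ=-45°, α=285°
  d=(0.2588,-0.9659)  start (5,3)  tX=0.8887 tY=0.4038  stride 1/|dx|=3.8637 1/|dy|=1.0353
    cross y-line → (5,2), t=0.4038
    cross x-line → (6,2), t=0.8887 (wall)
  → r_2 = 0.8887
beam 3: φ=45°, α=15°
  d=(0.9659,0.2588)  start (5,3)  tX=0.2381 tY=2.3569  stride 1/|dx|=1.0353 1/|dy|=3.8637
    cross x-line → (6,3), t=0.2381 (wall)
  → r_3 = 0.2381
beam 4: φ=90°, α=60°
  d=(0.5000,0.8660)  start (5,3)  tX=0.4600 tY=0.7044  stride 1/|dx|=2.0000 1/|dy|=1.1547
    cross x-line → (6,3), t=0.4600 (wall)
  → r_4 = 0.4600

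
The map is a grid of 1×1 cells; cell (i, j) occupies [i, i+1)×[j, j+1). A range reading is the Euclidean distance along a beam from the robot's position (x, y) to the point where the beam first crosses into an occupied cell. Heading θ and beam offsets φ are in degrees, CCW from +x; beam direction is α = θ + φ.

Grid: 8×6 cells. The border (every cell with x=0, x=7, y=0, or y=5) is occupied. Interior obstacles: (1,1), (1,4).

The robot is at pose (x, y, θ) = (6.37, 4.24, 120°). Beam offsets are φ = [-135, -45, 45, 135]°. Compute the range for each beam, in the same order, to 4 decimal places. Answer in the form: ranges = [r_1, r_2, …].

ranges = [0.6522, 0.7868, 2.9364, 3.3543]

beam 1: φ=-135°, α=345°
  d=(0.9659,-0.2588)  start (6,4)  tX=0.6522 tY=0.9273  stride 1/|dx|=1.0353 1/|dy|=3.8637
    cross x-line → (7,4), t=0.6522 (wall)
  → r_1 = 0.6522
beam 2: φ=-45°, α=75°
  d=(0.2588,0.9659)  start (6,4)  tX=2.4341 tY=0.7868  stride 1/|dx|=3.8637 1/|dy|=1.0353
    cross y-line → (6,5), t=0.7868 (wall)
  → r_2 = 0.7868
beam 3: φ=45°, α=165°
  d=(-0.9659,0.2588)  start (6,4)  tX=0.3831 tY=2.9364  stride 1/|dx|=1.0353 1/|dy|=3.8637
    cross x-line → (5,4), t=0.3831
    cross x-line → (4,4), t=1.4183
    cross x-line → (3,4), t=2.4536
    cross y-line → (3,5), t=2.9364 (wall)
  → r_3 = 2.9364
beam 4: φ=135°, α=255°
  d=(-0.2588,-0.9659)  start (6,4)  tX=1.4296 tY=0.2485  stride 1/|dx|=3.8637 1/|dy|=1.0353
    cross y-line → (6,3), t=0.2485
    cross y-line → (6,2), t=1.2837
    cross x-line → (5,2), t=1.4296
    cross y-line → (5,1), t=2.3190
    cross y-line → (5,0), t=3.3543 (wall)
  → r_4 = 3.3543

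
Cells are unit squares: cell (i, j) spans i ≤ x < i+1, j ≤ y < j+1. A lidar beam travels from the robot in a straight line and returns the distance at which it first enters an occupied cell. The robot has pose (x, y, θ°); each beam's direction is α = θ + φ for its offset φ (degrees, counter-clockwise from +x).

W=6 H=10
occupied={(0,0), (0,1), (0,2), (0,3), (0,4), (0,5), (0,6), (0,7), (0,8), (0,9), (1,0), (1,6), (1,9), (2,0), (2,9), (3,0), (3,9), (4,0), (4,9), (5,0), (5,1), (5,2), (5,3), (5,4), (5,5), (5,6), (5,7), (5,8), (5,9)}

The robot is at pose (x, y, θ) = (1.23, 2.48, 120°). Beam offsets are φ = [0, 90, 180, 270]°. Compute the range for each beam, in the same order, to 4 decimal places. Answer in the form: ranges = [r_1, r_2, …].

ranges = [0.4600, 0.2656, 1.7090, 4.3532]

beam 1: φ=0°, α=120°
  dir = (cos 120°, sin 120°) = (-0.5000, 0.8660); from cell (1,2)
  next x-line at t=0.4600, next y-line at t=0.6004; Δt_x=2.0000, Δt_y=1.1547
    x: enter (0,2) at t=0.4600 ← occupied
  → r_1 = 0.4600
beam 2: φ=90°, α=210°
  dir = (cos 210°, sin 210°) = (-0.8660, -0.5000); from cell (1,2)
  next x-line at t=0.2656, next y-line at t=0.9600; Δt_x=1.1547, Δt_y=2.0000
    x: enter (0,2) at t=0.2656 ← occupied
  → r_2 = 0.2656
beam 3: φ=180°, α=300°
  dir = (cos 300°, sin 300°) = (0.5000, -0.8660); from cell (1,2)
  next x-line at t=1.5400, next y-line at t=0.5543; Δt_x=2.0000, Δt_y=1.1547
    y: enter (1,1) at t=0.5543
    x: enter (2,1) at t=1.5400
    y: enter (2,0) at t=1.7090 ← occupied
  → r_3 = 1.7090
beam 4: φ=270°, α=30°
  dir = (cos 30°, sin 30°) = (0.8660, 0.5000); from cell (1,2)
  next x-line at t=0.8891, next y-line at t=1.0400; Δt_x=1.1547, Δt_y=2.0000
    x: enter (2,2) at t=0.8891
    y: enter (2,3) at t=1.0400
    x: enter (3,3) at t=2.0438
    y: enter (3,4) at t=3.0400
    x: enter (4,4) at t=3.1985
    x: enter (5,4) at t=4.3532 ← occupied
  → r_4 = 4.3532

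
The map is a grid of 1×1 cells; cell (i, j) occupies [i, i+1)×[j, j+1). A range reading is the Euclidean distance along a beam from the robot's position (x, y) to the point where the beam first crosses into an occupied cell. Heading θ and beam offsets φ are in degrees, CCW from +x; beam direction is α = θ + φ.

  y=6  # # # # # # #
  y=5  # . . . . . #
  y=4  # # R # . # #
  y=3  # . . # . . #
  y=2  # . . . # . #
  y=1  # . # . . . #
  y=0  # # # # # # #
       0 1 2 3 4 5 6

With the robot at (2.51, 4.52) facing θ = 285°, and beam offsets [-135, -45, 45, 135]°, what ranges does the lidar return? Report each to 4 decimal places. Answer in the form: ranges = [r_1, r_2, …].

ranges = [0.5889, 3.0200, 0.5658, 1.7090]

beam 1: φ=-135°, α=150°
  cosα=-0.8660 sinα=0.5000 | (2,4) | tMaxX 0.5889 tMaxY 0.9600 | tΔX 1.1547 tΔY 2.0000
    t=0.5889 [x] (1,4) — stop
  → r_1 = 0.5889
beam 2: φ=-45°, α=240°
  cosα=-0.5000 sinα=-0.8660 | (2,4) | tMaxX 1.0200 tMaxY 0.6004 | tΔX 2.0000 tΔY 1.1547
    t=0.6004 [y] (2,3)
    t=1.0200 [x] (1,3)
    t=1.7551 [y] (1,2)
    t=2.9098 [y] (1,1)
    t=3.0200 [x] (0,1) — stop
  → r_2 = 3.0200
beam 3: φ=45°, α=330°
  cosα=0.8660 sinα=-0.5000 | (2,4) | tMaxX 0.5658 tMaxY 1.0400 | tΔX 1.1547 tΔY 2.0000
    t=0.5658 [x] (3,4) — stop
  → r_3 = 0.5658
beam 4: φ=135°, α=60°
  cosα=0.5000 sinα=0.8660 | (2,4) | tMaxX 0.9800 tMaxY 0.5543 | tΔX 2.0000 tΔY 1.1547
    t=0.5543 [y] (2,5)
    t=0.9800 [x] (3,5)
    t=1.7090 [y] (3,6) — stop
  → r_4 = 1.7090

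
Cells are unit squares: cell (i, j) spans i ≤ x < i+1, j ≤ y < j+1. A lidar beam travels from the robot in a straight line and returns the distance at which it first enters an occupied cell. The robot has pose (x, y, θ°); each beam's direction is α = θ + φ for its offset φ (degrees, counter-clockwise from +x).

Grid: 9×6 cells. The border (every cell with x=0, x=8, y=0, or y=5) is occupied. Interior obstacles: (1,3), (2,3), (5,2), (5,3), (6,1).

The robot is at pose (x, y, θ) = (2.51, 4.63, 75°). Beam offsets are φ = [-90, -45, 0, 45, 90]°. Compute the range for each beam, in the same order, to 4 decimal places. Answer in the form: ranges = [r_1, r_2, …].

beam 1: φ=-90°, α=345°
  direction (0.9659, -0.2588); cell (2,4); t to first gridline: x 0.5073, y 2.4341 (then +1.0353 / +3.8637)
    (3,4) via x @ 0.5073
    (4,4) via x @ 1.5426
    (4,3) via y @ 2.4341
    (5,3) via x @ 2.5778  # hit
  → r_1 = 2.5778
beam 2: φ=-45°, α=30°
  direction (0.8660, 0.5000); cell (2,4); t to first gridline: x 0.5658, y 0.7400 (then +1.1547 / +2.0000)
    (3,4) via x @ 0.5658
    (3,5) via y @ 0.7400  # hit
  → r_2 = 0.7400
beam 3: φ=0°, α=75°
  direction (0.2588, 0.9659); cell (2,4); t to first gridline: x 1.8932, y 0.3831 (then +3.8637 / +1.0353)
    (2,5) via y @ 0.3831  # hit
  → r_3 = 0.3831
beam 4: φ=45°, α=120°
  direction (-0.5000, 0.8660); cell (2,4); t to first gridline: x 1.0200, y 0.4272 (then +2.0000 / +1.1547)
    (2,5) via y @ 0.4272  # hit
  → r_4 = 0.4272
beam 5: φ=90°, α=165°
  direction (-0.9659, 0.2588); cell (2,4); t to first gridline: x 0.5280, y 1.4296 (then +1.0353 / +3.8637)
    (1,4) via x @ 0.5280
    (1,5) via y @ 1.4296  # hit
  → r_5 = 1.4296

ranges = [2.5778, 0.7400, 0.3831, 0.4272, 1.4296]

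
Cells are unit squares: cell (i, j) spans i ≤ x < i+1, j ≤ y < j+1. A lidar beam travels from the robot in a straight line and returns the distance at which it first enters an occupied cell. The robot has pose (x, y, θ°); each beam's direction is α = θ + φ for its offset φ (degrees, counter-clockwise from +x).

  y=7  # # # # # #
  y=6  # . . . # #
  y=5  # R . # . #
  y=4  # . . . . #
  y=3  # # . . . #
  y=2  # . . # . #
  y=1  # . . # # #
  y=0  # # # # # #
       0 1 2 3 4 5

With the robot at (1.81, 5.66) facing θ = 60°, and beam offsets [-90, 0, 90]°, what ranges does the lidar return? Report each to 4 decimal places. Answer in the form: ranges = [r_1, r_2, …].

beam 1: φ=-90°, α=330°
  cosα=0.8660 sinα=-0.5000 | (1,5) | tMaxX 0.2194 tMaxY 1.3200 | tΔX 1.1547 tΔY 2.0000
    t=0.2194 [x] (2,5)
    t=1.3200 [y] (2,4)
    t=1.3741 [x] (3,4)
    t=2.5288 [x] (4,4)
    t=3.3200 [y] (4,3)
    t=3.6835 [x] (5,3) — stop
  → r_1 = 3.6835
beam 2: φ=0°, α=60°
  cosα=0.5000 sinα=0.8660 | (1,5) | tMaxX 0.3800 tMaxY 0.3926 | tΔX 2.0000 tΔY 1.1547
    t=0.3800 [x] (2,5)
    t=0.3926 [y] (2,6)
    t=1.5473 [y] (2,7) — stop
  → r_2 = 1.5473
beam 3: φ=90°, α=150°
  cosα=-0.8660 sinα=0.5000 | (1,5) | tMaxX 0.9353 tMaxY 0.6800 | tΔX 1.1547 tΔY 2.0000
    t=0.6800 [y] (1,6)
    t=0.9353 [x] (0,6) — stop
  → r_3 = 0.9353

ranges = [3.6835, 1.5473, 0.9353]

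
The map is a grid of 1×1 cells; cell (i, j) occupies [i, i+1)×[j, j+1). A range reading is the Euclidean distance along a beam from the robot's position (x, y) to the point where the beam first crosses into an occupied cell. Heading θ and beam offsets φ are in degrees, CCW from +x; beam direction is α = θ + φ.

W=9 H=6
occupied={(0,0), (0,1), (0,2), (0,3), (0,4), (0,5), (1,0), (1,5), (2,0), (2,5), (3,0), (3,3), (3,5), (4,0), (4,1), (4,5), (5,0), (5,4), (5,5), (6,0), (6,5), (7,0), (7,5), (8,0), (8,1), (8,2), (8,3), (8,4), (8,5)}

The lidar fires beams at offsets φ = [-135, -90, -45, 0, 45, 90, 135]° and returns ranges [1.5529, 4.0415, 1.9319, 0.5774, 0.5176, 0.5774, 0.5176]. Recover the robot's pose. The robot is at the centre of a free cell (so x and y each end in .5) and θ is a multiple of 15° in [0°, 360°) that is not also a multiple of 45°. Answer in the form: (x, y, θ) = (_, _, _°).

Candidates: 25 free-cell centres × 16 headings = 400 poses. Raycast each; keep the one whose scan matches to 4 dp.
  (6.5, 1.5, 285°): beam 1 = 3.0000 ≠ 1.5529 ✗
  (6.5, 2.5, 345°): beam 1 = 1.7321 ≠ 1.5529 ✗
  (4.5, 4.5, 165°): beam 1 = 0.5774 ≠ 1.5529 ✗
  …
  (7.5, 4.5, 330°): r_1=1.5529, r_2=4.0415, r_3=1.9319, r_4=0.5774, r_5=0.5176, r_6=0.5774, r_7=0.5176 — all match ✓
Unique over the lattice → pose = (7.5, 4.5, 330°).

(x, y, θ) = (7.5, 4.5, 330°)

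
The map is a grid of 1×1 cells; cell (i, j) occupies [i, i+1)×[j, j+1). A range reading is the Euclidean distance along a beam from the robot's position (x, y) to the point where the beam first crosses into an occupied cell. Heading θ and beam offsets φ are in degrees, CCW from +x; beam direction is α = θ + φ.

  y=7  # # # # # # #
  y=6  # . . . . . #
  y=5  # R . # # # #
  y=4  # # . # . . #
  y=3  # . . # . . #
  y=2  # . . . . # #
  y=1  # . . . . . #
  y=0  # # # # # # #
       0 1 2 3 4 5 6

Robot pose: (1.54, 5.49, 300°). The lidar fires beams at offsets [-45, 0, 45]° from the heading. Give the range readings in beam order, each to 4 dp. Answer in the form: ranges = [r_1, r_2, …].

beam 1: φ=-45°, α=255°
  dir = (cos 255°, sin 255°) = (-0.2588, -0.9659); from cell (1,5)
  next x-line at t=2.0864, next y-line at t=0.5073; Δt_x=3.8637, Δt_y=1.0353
    y: enter (1,4) at t=0.5073 ← occupied
  → r_1 = 0.5073
beam 2: φ=0°, α=300°
  dir = (cos 300°, sin 300°) = (0.5000, -0.8660); from cell (1,5)
  next x-line at t=0.9200, next y-line at t=0.5658; Δt_x=2.0000, Δt_y=1.1547
    y: enter (1,4) at t=0.5658 ← occupied
  → r_2 = 0.5658
beam 3: φ=45°, α=345°
  dir = (cos 345°, sin 345°) = (0.9659, -0.2588); from cell (1,5)
  next x-line at t=0.4762, next y-line at t=1.8932; Δt_x=1.0353, Δt_y=3.8637
    x: enter (2,5) at t=0.4762
    x: enter (3,5) at t=1.5115 ← occupied
  → r_3 = 1.5115

ranges = [0.5073, 0.5658, 1.5115]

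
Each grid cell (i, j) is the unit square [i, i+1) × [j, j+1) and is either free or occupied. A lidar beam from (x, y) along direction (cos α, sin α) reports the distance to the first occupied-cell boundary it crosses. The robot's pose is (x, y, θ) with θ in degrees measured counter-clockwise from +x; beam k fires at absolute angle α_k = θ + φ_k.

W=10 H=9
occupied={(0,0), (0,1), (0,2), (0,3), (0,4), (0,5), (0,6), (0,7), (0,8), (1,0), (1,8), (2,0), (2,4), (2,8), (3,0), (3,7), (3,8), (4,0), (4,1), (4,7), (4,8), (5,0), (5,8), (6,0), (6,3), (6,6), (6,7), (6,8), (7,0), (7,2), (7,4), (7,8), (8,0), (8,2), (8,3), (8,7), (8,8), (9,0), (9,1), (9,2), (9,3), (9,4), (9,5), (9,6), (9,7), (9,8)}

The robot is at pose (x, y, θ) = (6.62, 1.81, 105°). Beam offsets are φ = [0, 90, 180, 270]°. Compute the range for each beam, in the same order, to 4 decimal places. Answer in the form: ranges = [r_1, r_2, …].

beam 1: φ=0°, α=105°
  cosα=-0.2588 sinα=0.9659 | (6,1) | tMaxX 2.3955 tMaxY 0.1967 | tΔX 3.8637 tΔY 1.0353
    t=0.1967 [y] (6,2)
    t=1.2320 [y] (6,3) — stop
  → r_1 = 1.2320
beam 2: φ=90°, α=195°
  cosα=-0.9659 sinα=-0.2588 | (6,1) | tMaxX 0.6419 tMaxY 3.1296 | tΔX 1.0353 tΔY 3.8637
    t=0.6419 [x] (5,1)
    t=1.6771 [x] (4,1) — stop
  → r_2 = 1.6771
beam 3: φ=180°, α=285°
  cosα=0.2588 sinα=-0.9659 | (6,1) | tMaxX 1.4682 tMaxY 0.8386 | tΔX 3.8637 tΔY 1.0353
    t=0.8386 [y] (6,0) — stop
  → r_3 = 0.8386
beam 4: φ=270°, α=15°
  cosα=0.9659 sinα=0.2588 | (6,1) | tMaxX 0.3934 tMaxY 0.7341 | tΔX 1.0353 tΔY 3.8637
    t=0.3934 [x] (7,1)
    t=0.7341 [y] (7,2) — stop
  → r_4 = 0.7341

ranges = [1.2320, 1.6771, 0.8386, 0.7341]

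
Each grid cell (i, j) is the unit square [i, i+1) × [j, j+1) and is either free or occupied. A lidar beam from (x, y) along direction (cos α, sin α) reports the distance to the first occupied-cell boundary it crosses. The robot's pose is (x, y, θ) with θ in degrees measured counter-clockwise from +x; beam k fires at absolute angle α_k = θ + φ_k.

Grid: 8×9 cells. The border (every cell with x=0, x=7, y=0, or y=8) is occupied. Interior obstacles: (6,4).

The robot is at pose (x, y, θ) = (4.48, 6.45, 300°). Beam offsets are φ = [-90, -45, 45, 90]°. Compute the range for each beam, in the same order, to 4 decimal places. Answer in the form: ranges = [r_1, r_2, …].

beam 1: φ=-90°, α=210°
  dir = (cos 210°, sin 210°) = (-0.8660, -0.5000); from cell (4,6)
  next x-line at t=0.5543, next y-line at t=0.9000; Δt_x=1.1547, Δt_y=2.0000
    x: enter (3,6) at t=0.5543
    y: enter (3,5) at t=0.9000
    x: enter (2,5) at t=1.7090
    x: enter (1,5) at t=2.8637
    y: enter (1,4) at t=2.9000
    x: enter (0,4) at t=4.0184 ← occupied
  → r_1 = 4.0184
beam 2: φ=-45°, α=255°
  dir = (cos 255°, sin 255°) = (-0.2588, -0.9659); from cell (4,6)
  next x-line at t=1.8546, next y-line at t=0.4659; Δt_x=3.8637, Δt_y=1.0353
    y: enter (4,5) at t=0.4659
    y: enter (4,4) at t=1.5012
    x: enter (3,4) at t=1.8546
    y: enter (3,3) at t=2.5364
    y: enter (3,2) at t=3.5717
    y: enter (3,1) at t=4.6070
    y: enter (3,0) at t=5.6423 ← occupied
  → r_2 = 5.6423
beam 3: φ=45°, α=345°
  dir = (cos 345°, sin 345°) = (0.9659, -0.2588); from cell (4,6)
  next x-line at t=0.5383, next y-line at t=1.7387; Δt_x=1.0353, Δt_y=3.8637
    x: enter (5,6) at t=0.5383
    x: enter (6,6) at t=1.5736
    y: enter (6,5) at t=1.7387
    x: enter (7,5) at t=2.6089 ← occupied
  → r_3 = 2.6089
beam 4: φ=90°, α=30°
  dir = (cos 30°, sin 30°) = (0.8660, 0.5000); from cell (4,6)
  next x-line at t=0.6004, next y-line at t=1.1000; Δt_x=1.1547, Δt_y=2.0000
    x: enter (5,6) at t=0.6004
    y: enter (5,7) at t=1.1000
    x: enter (6,7) at t=1.7551
    x: enter (7,7) at t=2.9098 ← occupied
  → r_4 = 2.9098

ranges = [4.0184, 5.6423, 2.6089, 2.9098]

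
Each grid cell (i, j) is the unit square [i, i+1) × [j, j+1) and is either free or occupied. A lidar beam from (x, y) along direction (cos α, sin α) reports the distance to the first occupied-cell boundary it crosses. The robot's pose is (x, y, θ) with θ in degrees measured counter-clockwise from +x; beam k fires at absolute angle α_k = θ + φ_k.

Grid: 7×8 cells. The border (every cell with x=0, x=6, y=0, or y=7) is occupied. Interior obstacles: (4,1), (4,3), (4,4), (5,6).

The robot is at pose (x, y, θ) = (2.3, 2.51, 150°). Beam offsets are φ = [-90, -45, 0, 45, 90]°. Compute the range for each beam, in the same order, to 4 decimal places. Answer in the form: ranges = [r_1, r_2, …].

ranges = [5.1846, 4.6484, 1.5011, 1.3459, 1.7436]

beam 1: φ=-90°, α=60°
  dir = (cos 60°, sin 60°) = (0.5000, 0.8660); from cell (2,2)
  next x-line at t=1.4000, next y-line at t=0.5658; Δt_x=2.0000, Δt_y=1.1547
    y: enter (2,3) at t=0.5658
    x: enter (3,3) at t=1.4000
    y: enter (3,4) at t=1.7205
    y: enter (3,5) at t=2.8752
    x: enter (4,5) at t=3.4000
    y: enter (4,6) at t=4.0299
    y: enter (4,7) at t=5.1846 ← occupied
  → r_1 = 5.1846
beam 2: φ=-45°, α=105°
  dir = (cos 105°, sin 105°) = (-0.2588, 0.9659); from cell (2,2)
  next x-line at t=1.1591, next y-line at t=0.5073; Δt_x=3.8637, Δt_y=1.0353
    y: enter (2,3) at t=0.5073
    x: enter (1,3) at t=1.1591
    y: enter (1,4) at t=1.5426
    y: enter (1,5) at t=2.5778
    y: enter (1,6) at t=3.6131
    y: enter (1,7) at t=4.6484 ← occupied
  → r_2 = 4.6484
beam 3: φ=0°, α=150°
  dir = (cos 150°, sin 150°) = (-0.8660, 0.5000); from cell (2,2)
  next x-line at t=0.3464, next y-line at t=0.9800; Δt_x=1.1547, Δt_y=2.0000
    x: enter (1,2) at t=0.3464
    y: enter (1,3) at t=0.9800
    x: enter (0,3) at t=1.5011 ← occupied
  → r_3 = 1.5011
beam 4: φ=45°, α=195°
  dir = (cos 195°, sin 195°) = (-0.9659, -0.2588); from cell (2,2)
  next x-line at t=0.3106, next y-line at t=1.9705; Δt_x=1.0353, Δt_y=3.8637
    x: enter (1,2) at t=0.3106
    x: enter (0,2) at t=1.3459 ← occupied
  → r_4 = 1.3459
beam 5: φ=90°, α=240°
  dir = (cos 240°, sin 240°) = (-0.5000, -0.8660); from cell (2,2)
  next x-line at t=0.6000, next y-line at t=0.5889; Δt_x=2.0000, Δt_y=1.1547
    y: enter (2,1) at t=0.5889
    x: enter (1,1) at t=0.6000
    y: enter (1,0) at t=1.7436 ← occupied
  → r_5 = 1.7436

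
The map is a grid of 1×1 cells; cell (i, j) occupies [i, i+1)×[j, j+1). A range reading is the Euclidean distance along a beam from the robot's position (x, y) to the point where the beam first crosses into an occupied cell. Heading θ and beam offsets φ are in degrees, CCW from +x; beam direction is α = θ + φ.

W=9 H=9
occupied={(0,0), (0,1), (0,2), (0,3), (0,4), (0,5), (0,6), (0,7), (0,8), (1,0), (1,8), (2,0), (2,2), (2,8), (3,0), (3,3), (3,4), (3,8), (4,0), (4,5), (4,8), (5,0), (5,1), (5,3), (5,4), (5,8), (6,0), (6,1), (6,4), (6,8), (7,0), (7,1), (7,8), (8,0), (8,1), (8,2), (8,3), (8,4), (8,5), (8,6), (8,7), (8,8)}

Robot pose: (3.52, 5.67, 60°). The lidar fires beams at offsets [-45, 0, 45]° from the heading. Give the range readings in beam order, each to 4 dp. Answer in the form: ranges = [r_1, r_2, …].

beam 1: φ=-45°, α=15°
  direction (0.9659, 0.2588); cell (3,5); t to first gridline: x 0.4969, y 1.2750 (then +1.0353 / +3.8637)
    (4,5) via x @ 0.4969  # hit
  → r_1 = 0.4969
beam 2: φ=0°, α=60°
  direction (0.5000, 0.8660); cell (3,5); t to first gridline: x 0.9600, y 0.3811 (then +2.0000 / +1.1547)
    (3,6) via y @ 0.3811
    (4,6) via x @ 0.9600
    (4,7) via y @ 1.5358
    (4,8) via y @ 2.6905  # hit
  → r_2 = 2.6905
beam 3: φ=45°, α=105°
  direction (-0.2588, 0.9659); cell (3,5); t to first gridline: x 2.0091, y 0.3416 (then +3.8637 / +1.0353)
    (3,6) via y @ 0.3416
    (3,7) via y @ 1.3769
    (2,7) via x @ 2.0091
    (2,8) via y @ 2.4122  # hit
  → r_3 = 2.4122

ranges = [0.4969, 2.6905, 2.4122]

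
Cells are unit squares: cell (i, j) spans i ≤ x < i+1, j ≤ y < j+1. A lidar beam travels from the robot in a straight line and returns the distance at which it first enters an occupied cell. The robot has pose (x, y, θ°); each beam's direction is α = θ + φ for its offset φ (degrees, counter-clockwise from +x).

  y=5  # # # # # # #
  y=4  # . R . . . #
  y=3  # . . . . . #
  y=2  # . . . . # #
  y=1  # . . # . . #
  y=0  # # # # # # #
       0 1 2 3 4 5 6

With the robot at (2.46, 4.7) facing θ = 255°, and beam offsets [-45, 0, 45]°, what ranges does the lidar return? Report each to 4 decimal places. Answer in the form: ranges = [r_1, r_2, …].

beam 1: φ=-45°, α=210°
  cosα=-0.8660 sinα=-0.5000 | (2,4) | tMaxX 0.5312 tMaxY 1.4000 | tΔX 1.1547 tΔY 2.0000
    t=0.5312 [x] (1,4)
    t=1.4000 [y] (1,3)
    t=1.6859 [x] (0,3) — stop
  → r_1 = 1.6859
beam 2: φ=0°, α=255°
  cosα=-0.2588 sinα=-0.9659 | (2,4) | tMaxX 1.7773 tMaxY 0.7247 | tΔX 3.8637 tΔY 1.0353
    t=0.7247 [y] (2,3)
    t=1.7600 [y] (2,2)
    t=1.7773 [x] (1,2)
    t=2.7952 [y] (1,1)
    t=3.8305 [y] (1,0) — stop
  → r_2 = 3.8305
beam 3: φ=45°, α=300°
  cosα=0.5000 sinα=-0.8660 | (2,4) | tMaxX 1.0800 tMaxY 0.8083 | tΔX 2.0000 tΔY 1.1547
    t=0.8083 [y] (2,3)
    t=1.0800 [x] (3,3)
    t=1.9630 [y] (3,2)
    t=3.0800 [x] (4,2)
    t=3.1177 [y] (4,1)
    t=4.2724 [y] (4,0) — stop
  → r_3 = 4.2724

ranges = [1.6859, 3.8305, 4.2724]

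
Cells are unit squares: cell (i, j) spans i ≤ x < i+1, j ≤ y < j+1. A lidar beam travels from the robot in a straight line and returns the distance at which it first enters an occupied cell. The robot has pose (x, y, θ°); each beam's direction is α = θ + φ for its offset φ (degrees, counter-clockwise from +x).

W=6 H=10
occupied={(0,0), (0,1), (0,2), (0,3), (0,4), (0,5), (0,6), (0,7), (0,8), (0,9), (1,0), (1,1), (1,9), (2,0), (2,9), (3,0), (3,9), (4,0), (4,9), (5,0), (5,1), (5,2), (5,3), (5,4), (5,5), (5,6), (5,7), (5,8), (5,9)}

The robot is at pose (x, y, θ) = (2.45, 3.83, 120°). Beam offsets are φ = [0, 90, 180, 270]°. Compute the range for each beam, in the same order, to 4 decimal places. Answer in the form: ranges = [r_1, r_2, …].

beam 1: φ=0°, α=120°
  d=(-0.5000,0.8660)  start (2,3)  tX=0.9000 tY=0.1963  stride 1/|dx|=2.0000 1/|dy|=1.1547
    cross y-line → (2,4), t=0.1963
    cross x-line → (1,4), t=0.9000
    cross y-line → (1,5), t=1.3510
    cross y-line → (1,6), t=2.5057
    cross x-line → (0,6), t=2.9000 (wall)
  → r_1 = 2.9000
beam 2: φ=90°, α=210°
  d=(-0.8660,-0.5000)  start (2,3)  tX=0.5196 tY=1.6600  stride 1/|dx|=1.1547 1/|dy|=2.0000
    cross x-line → (1,3), t=0.5196
    cross y-line → (1,2), t=1.6600
    cross x-line → (0,2), t=1.6743 (wall)
  → r_2 = 1.6743
beam 3: φ=180°, α=300°
  d=(0.5000,-0.8660)  start (2,3)  tX=1.1000 tY=0.9584  stride 1/|dx|=2.0000 1/|dy|=1.1547
    cross y-line → (2,2), t=0.9584
    cross x-line → (3,2), t=1.1000
    cross y-line → (3,1), t=2.1131
    cross x-line → (4,1), t=3.1000
    cross y-line → (4,0), t=3.2678 (wall)
  → r_3 = 3.2678
beam 4: φ=270°, α=30°
  d=(0.8660,0.5000)  start (2,3)  tX=0.6351 tY=0.3400  stride 1/|dx|=1.1547 1/|dy|=2.0000
    cross y-line → (2,4), t=0.3400
    cross x-line → (3,4), t=0.6351
    cross x-line → (4,4), t=1.7898
    cross y-line → (4,5), t=2.3400
    cross x-line → (5,5), t=2.9445 (wall)
  → r_4 = 2.9445

ranges = [2.9000, 1.6743, 3.2678, 2.9445]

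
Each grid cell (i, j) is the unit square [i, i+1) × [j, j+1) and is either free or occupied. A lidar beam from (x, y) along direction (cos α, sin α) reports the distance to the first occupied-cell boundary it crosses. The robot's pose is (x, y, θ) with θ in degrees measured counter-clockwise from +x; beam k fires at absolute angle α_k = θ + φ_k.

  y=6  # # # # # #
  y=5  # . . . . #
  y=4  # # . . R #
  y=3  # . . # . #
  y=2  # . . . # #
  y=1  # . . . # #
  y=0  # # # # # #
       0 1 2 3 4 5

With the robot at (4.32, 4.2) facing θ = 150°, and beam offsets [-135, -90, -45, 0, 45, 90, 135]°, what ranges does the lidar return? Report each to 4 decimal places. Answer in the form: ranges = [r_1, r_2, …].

ranges = [0.7040, 1.3600, 1.8635, 3.6000, 0.7727, 0.6400, 1.2423]

beam 1: φ=-135°, α=15°
  d=(0.9659,0.2588)  start (4,4)  tX=0.7040 tY=3.0910  stride 1/|dx|=1.0353 1/|dy|=3.8637
    cross x-line → (5,4), t=0.7040 (wall)
  → r_1 = 0.7040
beam 2: φ=-90°, α=60°
  d=(0.5000,0.8660)  start (4,4)  tX=1.3600 tY=0.9238  stride 1/|dx|=2.0000 1/|dy|=1.1547
    cross y-line → (4,5), t=0.9238
    cross x-line → (5,5), t=1.3600 (wall)
  → r_2 = 1.3600
beam 3: φ=-45°, α=105°
  d=(-0.2588,0.9659)  start (4,4)  tX=1.2364 tY=0.8282  stride 1/|dx|=3.8637 1/|dy|=1.0353
    cross y-line → (4,5), t=0.8282
    cross x-line → (3,5), t=1.2364
    cross y-line → (3,6), t=1.8635 (wall)
  → r_3 = 1.8635
beam 4: φ=0°, α=150°
  d=(-0.8660,0.5000)  start (4,4)  tX=0.3695 tY=1.6000  stride 1/|dx|=1.1547 1/|dy|=2.0000
    cross x-line → (3,4), t=0.3695
    cross x-line → (2,4), t=1.5242
    cross y-line → (2,5), t=1.6000
    cross x-line → (1,5), t=2.6789
    cross y-line → (1,6), t=3.6000 (wall)
  → r_4 = 3.6000
beam 5: φ=45°, α=195°
  d=(-0.9659,-0.2588)  start (4,4)  tX=0.3313 tY=0.7727  stride 1/|dx|=1.0353 1/|dy|=3.8637
    cross x-line → (3,4), t=0.3313
    cross y-line → (3,3), t=0.7727 (wall)
  → r_5 = 0.7727
beam 6: φ=90°, α=240°
  d=(-0.5000,-0.8660)  start (4,4)  tX=0.6400 tY=0.2309  stride 1/|dx|=2.0000 1/|dy|=1.1547
    cross y-line → (4,3), t=0.2309
    cross x-line → (3,3), t=0.6400 (wall)
  → r_6 = 0.6400
beam 7: φ=135°, α=285°
  d=(0.2588,-0.9659)  start (4,4)  tX=2.6273 tY=0.2071  stride 1/|dx|=3.8637 1/|dy|=1.0353
    cross y-line → (4,3), t=0.2071
    cross y-line → (4,2), t=1.2423 (wall)
  → r_7 = 1.2423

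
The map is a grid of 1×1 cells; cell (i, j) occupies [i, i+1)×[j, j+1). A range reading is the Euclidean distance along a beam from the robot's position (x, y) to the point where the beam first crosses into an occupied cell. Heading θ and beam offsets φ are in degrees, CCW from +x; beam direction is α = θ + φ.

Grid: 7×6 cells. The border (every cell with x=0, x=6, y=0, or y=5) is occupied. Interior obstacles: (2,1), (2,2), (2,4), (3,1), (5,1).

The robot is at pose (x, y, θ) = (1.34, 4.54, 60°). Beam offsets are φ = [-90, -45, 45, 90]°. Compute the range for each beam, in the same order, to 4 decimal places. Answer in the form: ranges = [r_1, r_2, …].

ranges = [0.7621, 0.6833, 0.4762, 0.3926]

beam 1: φ=-90°, α=330°
  d=(0.8660,-0.5000)  start (1,4)  tX=0.7621 tY=1.0800  stride 1/|dx|=1.1547 1/|dy|=2.0000
    cross x-line → (2,4), t=0.7621 (wall)
  → r_1 = 0.7621
beam 2: φ=-45°, α=15°
  d=(0.9659,0.2588)  start (1,4)  tX=0.6833 tY=1.7773  stride 1/|dx|=1.0353 1/|dy|=3.8637
    cross x-line → (2,4), t=0.6833 (wall)
  → r_2 = 0.6833
beam 3: φ=45°, α=105°
  d=(-0.2588,0.9659)  start (1,4)  tX=1.3137 tY=0.4762  stride 1/|dx|=3.8637 1/|dy|=1.0353
    cross y-line → (1,5), t=0.4762 (wall)
  → r_3 = 0.4762
beam 4: φ=90°, α=150°
  d=(-0.8660,0.5000)  start (1,4)  tX=0.3926 tY=0.9200  stride 1/|dx|=1.1547 1/|dy|=2.0000
    cross x-line → (0,4), t=0.3926 (wall)
  → r_4 = 0.3926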